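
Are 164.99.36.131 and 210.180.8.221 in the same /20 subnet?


Mask: 255.255.240.0
164.99.36.131 AND mask = 164.99.32.0
210.180.8.221 AND mask = 210.180.0.0
No, different subnets (164.99.32.0 vs 210.180.0.0)


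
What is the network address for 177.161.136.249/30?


IP:   10110001.10100001.10001000.11111001
Mask: 11111111.11111111.11111111.11111100
AND operation:
Net:  10110001.10100001.10001000.11111000
Network: 177.161.136.248/30


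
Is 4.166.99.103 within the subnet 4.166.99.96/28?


Subnet network: 4.166.99.96
Test IP AND mask: 4.166.99.96
Yes, 4.166.99.103 is in 4.166.99.96/28


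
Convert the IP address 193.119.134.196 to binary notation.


193 = 11000001
119 = 01110111
134 = 10000110
196 = 11000100
Binary: 11000001.01110111.10000110.11000100


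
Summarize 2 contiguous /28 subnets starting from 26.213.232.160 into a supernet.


Original prefix: /28
Number of subnets: 2 = 2^1
New prefix = 28 - 1 = 27
Supernet: 26.213.232.160/27


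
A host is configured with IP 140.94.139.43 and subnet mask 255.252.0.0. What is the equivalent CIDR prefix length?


Binary: 11111111.11111100.00000000.00000000
Count leading 1s
Prefix: /14


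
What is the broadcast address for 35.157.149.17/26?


Network: 35.157.149.0/26
Host bits = 6
Set all host bits to 1:
Broadcast: 35.157.149.63


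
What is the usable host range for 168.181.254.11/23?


Network: 168.181.254.0
Broadcast: 168.181.255.255
First usable = network + 1
Last usable = broadcast - 1
Range: 168.181.254.1 to 168.181.255.254


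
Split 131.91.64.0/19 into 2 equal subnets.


New prefix = 19 + 1 = 20
Each subnet has 4096 addresses
  131.91.64.0/20
  131.91.80.0/20
Subnets: 131.91.64.0/20, 131.91.80.0/20


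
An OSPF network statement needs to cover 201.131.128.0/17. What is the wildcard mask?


Subnet mask: 255.255.128.0
Wildcard = 255.255.255.255 - subnet mask
255 - 255 = 0
255 - 255 = 0
255 - 128 = 127
255 - 0 = 255
Wildcard: 0.0.127.255


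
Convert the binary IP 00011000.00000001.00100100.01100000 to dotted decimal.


00011000 = 24
00000001 = 1
00100100 = 36
01100000 = 96
IP: 24.1.36.96


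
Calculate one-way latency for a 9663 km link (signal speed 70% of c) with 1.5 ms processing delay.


Speed = 0.7 * 3e5 km/s = 210000 km/s
Propagation delay = 9663 / 210000 = 0.046 s = 46.0143 ms
Processing delay = 1.5 ms
Total one-way latency = 47.5143 ms


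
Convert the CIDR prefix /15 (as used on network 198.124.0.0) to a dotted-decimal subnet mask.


/15 means 15 network bits, 17 host bits
Binary: 11111111111111100000000000000000
Mask: 255.254.0.0


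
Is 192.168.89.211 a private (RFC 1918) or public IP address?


RFC 1918 private ranges:
  10.0.0.0/8 (10.0.0.0 - 10.255.255.255)
  172.16.0.0/12 (172.16.0.0 - 172.31.255.255)
  192.168.0.0/16 (192.168.0.0 - 192.168.255.255)
Private (in 192.168.0.0/16)


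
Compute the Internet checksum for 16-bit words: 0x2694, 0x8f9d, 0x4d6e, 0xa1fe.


Sum all words (with carry folding):
+ 0x2694 = 0x2694
+ 0x8f9d = 0xb631
+ 0x4d6e = 0x03a0
+ 0xa1fe = 0xa59e
One's complement: ~0xa59e
Checksum = 0x5a61


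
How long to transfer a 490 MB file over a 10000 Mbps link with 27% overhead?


Effective throughput = 10000 * (1 - 27/100) = 7300 Mbps
File size in Mb = 490 * 8 = 3920 Mb
Time = 3920 / 7300
Time = 0.537 seconds


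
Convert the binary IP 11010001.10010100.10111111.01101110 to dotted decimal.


11010001 = 209
10010100 = 148
10111111 = 191
01101110 = 110
IP: 209.148.191.110


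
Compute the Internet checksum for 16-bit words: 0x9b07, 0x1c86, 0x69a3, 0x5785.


Sum all words (with carry folding):
+ 0x9b07 = 0x9b07
+ 0x1c86 = 0xb78d
+ 0x69a3 = 0x2131
+ 0x5785 = 0x78b6
One's complement: ~0x78b6
Checksum = 0x8749


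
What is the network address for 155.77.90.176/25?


IP:   10011011.01001101.01011010.10110000
Mask: 11111111.11111111.11111111.10000000
AND operation:
Net:  10011011.01001101.01011010.10000000
Network: 155.77.90.128/25


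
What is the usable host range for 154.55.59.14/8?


Network: 154.0.0.0
Broadcast: 154.255.255.255
First usable = network + 1
Last usable = broadcast - 1
Range: 154.0.0.1 to 154.255.255.254


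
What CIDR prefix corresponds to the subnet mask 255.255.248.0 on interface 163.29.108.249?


Binary: 11111111.11111111.11111000.00000000
Count leading 1s
Prefix: /21


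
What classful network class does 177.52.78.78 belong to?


First octet: 177
Binary: 10110001
10xxxxxx -> Class B (128-191)
Class B, default mask 255.255.0.0 (/16)


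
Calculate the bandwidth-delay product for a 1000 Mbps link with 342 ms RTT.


BDP = bandwidth * RTT
= 1000 Mbps * 342 ms
= 1000 * 1e6 * 342 / 1000 bits
= 342000000 bits
= 42750000 bytes
= 41748.0469 KB
BDP = 342000000 bits (42750000 bytes)


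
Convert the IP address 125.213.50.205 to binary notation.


125 = 01111101
213 = 11010101
50 = 00110010
205 = 11001101
Binary: 01111101.11010101.00110010.11001101


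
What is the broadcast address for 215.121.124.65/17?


Network: 215.121.0.0/17
Host bits = 15
Set all host bits to 1:
Broadcast: 215.121.127.255


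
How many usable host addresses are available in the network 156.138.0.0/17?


Host bits = 32 - 17 = 15
Total addresses = 2^15 = 32768
Usable = total - 2 (network and broadcast)
Usable hosts: 32766


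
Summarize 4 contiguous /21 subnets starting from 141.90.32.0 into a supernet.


Original prefix: /21
Number of subnets: 4 = 2^2
New prefix = 21 - 2 = 19
Supernet: 141.90.32.0/19


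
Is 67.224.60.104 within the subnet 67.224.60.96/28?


Subnet network: 67.224.60.96
Test IP AND mask: 67.224.60.96
Yes, 67.224.60.104 is in 67.224.60.96/28


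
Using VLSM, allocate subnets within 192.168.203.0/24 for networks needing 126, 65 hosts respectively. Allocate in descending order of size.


126 hosts -> /25 (126 usable): 192.168.203.0/25
65 hosts -> /25 (126 usable): 192.168.203.128/25
Allocation: 192.168.203.0/25 (126 hosts, 126 usable); 192.168.203.128/25 (65 hosts, 126 usable)


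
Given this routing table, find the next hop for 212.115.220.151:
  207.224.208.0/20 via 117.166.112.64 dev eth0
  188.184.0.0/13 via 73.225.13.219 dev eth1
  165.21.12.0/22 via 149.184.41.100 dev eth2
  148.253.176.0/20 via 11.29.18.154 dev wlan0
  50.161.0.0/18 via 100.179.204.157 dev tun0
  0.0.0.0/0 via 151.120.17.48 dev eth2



Longest prefix match for 212.115.220.151:
  /20 207.224.208.0: no
  /13 188.184.0.0: no
  /22 165.21.12.0: no
  /20 148.253.176.0: no
  /18 50.161.0.0: no
  /0 0.0.0.0: MATCH
Selected: next-hop 151.120.17.48 via eth2 (matched /0)


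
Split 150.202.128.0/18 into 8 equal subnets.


New prefix = 18 + 3 = 21
Each subnet has 2048 addresses
  150.202.128.0/21
  150.202.136.0/21
  150.202.144.0/21
  150.202.152.0/21
  150.202.160.0/21
  150.202.168.0/21
  150.202.176.0/21
  150.202.184.0/21
Subnets: 150.202.128.0/21, 150.202.136.0/21, 150.202.144.0/21, 150.202.152.0/21, 150.202.160.0/21, 150.202.168.0/21, 150.202.176.0/21, 150.202.184.0/21


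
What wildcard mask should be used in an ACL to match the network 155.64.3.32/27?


Subnet mask: 255.255.255.224
Wildcard = 255.255.255.255 - subnet mask
255 - 255 = 0
255 - 255 = 0
255 - 255 = 0
255 - 224 = 31
Wildcard: 0.0.0.31


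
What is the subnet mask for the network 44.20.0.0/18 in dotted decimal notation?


/18 means 18 network bits, 14 host bits
Binary: 11111111111111111100000000000000
Mask: 255.255.192.0


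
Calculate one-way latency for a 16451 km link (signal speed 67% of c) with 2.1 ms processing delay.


Speed = 0.67 * 3e5 km/s = 201000 km/s
Propagation delay = 16451 / 201000 = 0.0818 s = 81.8458 ms
Processing delay = 2.1 ms
Total one-way latency = 83.9458 ms


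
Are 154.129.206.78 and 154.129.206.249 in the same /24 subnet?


Mask: 255.255.255.0
154.129.206.78 AND mask = 154.129.206.0
154.129.206.249 AND mask = 154.129.206.0
Yes, same subnet (154.129.206.0)


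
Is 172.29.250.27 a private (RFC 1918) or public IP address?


RFC 1918 private ranges:
  10.0.0.0/8 (10.0.0.0 - 10.255.255.255)
  172.16.0.0/12 (172.16.0.0 - 172.31.255.255)
  192.168.0.0/16 (192.168.0.0 - 192.168.255.255)
Private (in 172.16.0.0/12)


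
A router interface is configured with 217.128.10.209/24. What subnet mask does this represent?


/24 means 24 network bits, 8 host bits
Binary: 11111111111111111111111100000000
Mask: 255.255.255.0


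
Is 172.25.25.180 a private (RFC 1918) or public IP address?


RFC 1918 private ranges:
  10.0.0.0/8 (10.0.0.0 - 10.255.255.255)
  172.16.0.0/12 (172.16.0.0 - 172.31.255.255)
  192.168.0.0/16 (192.168.0.0 - 192.168.255.255)
Private (in 172.16.0.0/12)


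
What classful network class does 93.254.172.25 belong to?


First octet: 93
Binary: 01011101
0xxxxxxx -> Class A (1-126)
Class A, default mask 255.0.0.0 (/8)


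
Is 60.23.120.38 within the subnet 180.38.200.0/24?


Subnet network: 180.38.200.0
Test IP AND mask: 60.23.120.0
No, 60.23.120.38 is not in 180.38.200.0/24


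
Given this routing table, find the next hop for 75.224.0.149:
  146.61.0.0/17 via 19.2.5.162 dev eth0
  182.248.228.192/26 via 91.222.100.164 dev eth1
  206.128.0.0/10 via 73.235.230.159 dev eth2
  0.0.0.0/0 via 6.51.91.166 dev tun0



Longest prefix match for 75.224.0.149:
  /17 146.61.0.0: no
  /26 182.248.228.192: no
  /10 206.128.0.0: no
  /0 0.0.0.0: MATCH
Selected: next-hop 6.51.91.166 via tun0 (matched /0)


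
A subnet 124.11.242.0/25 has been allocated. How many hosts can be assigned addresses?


Host bits = 32 - 25 = 7
Total addresses = 2^7 = 128
Usable = total - 2 (network and broadcast)
Usable hosts: 126


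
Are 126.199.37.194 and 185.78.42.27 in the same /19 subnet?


Mask: 255.255.224.0
126.199.37.194 AND mask = 126.199.32.0
185.78.42.27 AND mask = 185.78.32.0
No, different subnets (126.199.32.0 vs 185.78.32.0)


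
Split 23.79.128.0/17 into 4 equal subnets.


New prefix = 17 + 2 = 19
Each subnet has 8192 addresses
  23.79.128.0/19
  23.79.160.0/19
  23.79.192.0/19
  23.79.224.0/19
Subnets: 23.79.128.0/19, 23.79.160.0/19, 23.79.192.0/19, 23.79.224.0/19


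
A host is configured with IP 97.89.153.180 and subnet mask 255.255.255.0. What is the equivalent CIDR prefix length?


Binary: 11111111.11111111.11111111.00000000
Count leading 1s
Prefix: /24


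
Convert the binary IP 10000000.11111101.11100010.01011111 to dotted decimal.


10000000 = 128
11111101 = 253
11100010 = 226
01011111 = 95
IP: 128.253.226.95


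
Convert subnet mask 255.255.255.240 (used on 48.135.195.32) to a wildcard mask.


Subnet mask: 255.255.255.240
Wildcard = 255.255.255.255 - subnet mask
255 - 255 = 0
255 - 255 = 0
255 - 255 = 0
255 - 240 = 15
Wildcard: 0.0.0.15


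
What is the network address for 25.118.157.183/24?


IP:   00011001.01110110.10011101.10110111
Mask: 11111111.11111111.11111111.00000000
AND operation:
Net:  00011001.01110110.10011101.00000000
Network: 25.118.157.0/24


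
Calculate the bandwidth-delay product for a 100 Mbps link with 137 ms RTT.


BDP = bandwidth * RTT
= 100 Mbps * 137 ms
= 100 * 1e6 * 137 / 1000 bits
= 13700000 bits
= 1712500 bytes
= 1672.3633 KB
BDP = 13700000 bits (1712500 bytes)


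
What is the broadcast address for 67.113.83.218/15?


Network: 67.112.0.0/15
Host bits = 17
Set all host bits to 1:
Broadcast: 67.113.255.255


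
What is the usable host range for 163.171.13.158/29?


Network: 163.171.13.152
Broadcast: 163.171.13.159
First usable = network + 1
Last usable = broadcast - 1
Range: 163.171.13.153 to 163.171.13.158


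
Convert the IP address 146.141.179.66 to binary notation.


146 = 10010010
141 = 10001101
179 = 10110011
66 = 01000010
Binary: 10010010.10001101.10110011.01000010


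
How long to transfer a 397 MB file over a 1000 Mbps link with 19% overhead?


Effective throughput = 1000 * (1 - 19/100) = 810 Mbps
File size in Mb = 397 * 8 = 3176 Mb
Time = 3176 / 810
Time = 3.921 seconds


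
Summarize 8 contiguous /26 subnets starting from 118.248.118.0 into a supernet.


Original prefix: /26
Number of subnets: 8 = 2^3
New prefix = 26 - 3 = 23
Supernet: 118.248.118.0/23


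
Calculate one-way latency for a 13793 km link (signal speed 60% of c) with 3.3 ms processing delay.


Speed = 0.6 * 3e5 km/s = 180000 km/s
Propagation delay = 13793 / 180000 = 0.0766 s = 76.6278 ms
Processing delay = 3.3 ms
Total one-way latency = 79.9278 ms


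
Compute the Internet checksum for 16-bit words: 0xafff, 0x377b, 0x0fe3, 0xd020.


Sum all words (with carry folding):
+ 0xafff = 0xafff
+ 0x377b = 0xe77a
+ 0x0fe3 = 0xf75d
+ 0xd020 = 0xc77e
One's complement: ~0xc77e
Checksum = 0x3881


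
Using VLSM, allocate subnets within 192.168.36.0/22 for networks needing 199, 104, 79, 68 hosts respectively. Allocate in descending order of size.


199 hosts -> /24 (254 usable): 192.168.36.0/24
104 hosts -> /25 (126 usable): 192.168.37.0/25
79 hosts -> /25 (126 usable): 192.168.37.128/25
68 hosts -> /25 (126 usable): 192.168.38.0/25
Allocation: 192.168.36.0/24 (199 hosts, 254 usable); 192.168.37.0/25 (104 hosts, 126 usable); 192.168.37.128/25 (79 hosts, 126 usable); 192.168.38.0/25 (68 hosts, 126 usable)


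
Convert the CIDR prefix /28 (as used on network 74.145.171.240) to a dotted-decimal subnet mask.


/28 means 28 network bits, 4 host bits
Binary: 11111111111111111111111111110000
Mask: 255.255.255.240


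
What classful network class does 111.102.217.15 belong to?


First octet: 111
Binary: 01101111
0xxxxxxx -> Class A (1-126)
Class A, default mask 255.0.0.0 (/8)


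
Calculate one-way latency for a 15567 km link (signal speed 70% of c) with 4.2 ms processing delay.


Speed = 0.7 * 3e5 km/s = 210000 km/s
Propagation delay = 15567 / 210000 = 0.0741 s = 74.1286 ms
Processing delay = 4.2 ms
Total one-way latency = 78.3286 ms


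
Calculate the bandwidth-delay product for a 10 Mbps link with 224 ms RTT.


BDP = bandwidth * RTT
= 10 Mbps * 224 ms
= 10 * 1e6 * 224 / 1000 bits
= 2240000 bits
= 280000 bytes
= 273.4375 KB
BDP = 2240000 bits (280000 bytes)


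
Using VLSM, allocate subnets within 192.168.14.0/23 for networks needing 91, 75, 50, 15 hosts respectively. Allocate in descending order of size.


91 hosts -> /25 (126 usable): 192.168.14.0/25
75 hosts -> /25 (126 usable): 192.168.14.128/25
50 hosts -> /26 (62 usable): 192.168.15.0/26
15 hosts -> /27 (30 usable): 192.168.15.64/27
Allocation: 192.168.14.0/25 (91 hosts, 126 usable); 192.168.14.128/25 (75 hosts, 126 usable); 192.168.15.0/26 (50 hosts, 62 usable); 192.168.15.64/27 (15 hosts, 30 usable)


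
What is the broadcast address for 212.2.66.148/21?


Network: 212.2.64.0/21
Host bits = 11
Set all host bits to 1:
Broadcast: 212.2.71.255


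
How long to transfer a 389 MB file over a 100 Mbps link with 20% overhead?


Effective throughput = 100 * (1 - 20/100) = 80 Mbps
File size in Mb = 389 * 8 = 3112 Mb
Time = 3112 / 80
Time = 38.9 seconds


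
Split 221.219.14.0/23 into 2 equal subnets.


New prefix = 23 + 1 = 24
Each subnet has 256 addresses
  221.219.14.0/24
  221.219.15.0/24
Subnets: 221.219.14.0/24, 221.219.15.0/24


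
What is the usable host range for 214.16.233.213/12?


Network: 214.16.0.0
Broadcast: 214.31.255.255
First usable = network + 1
Last usable = broadcast - 1
Range: 214.16.0.1 to 214.31.255.254


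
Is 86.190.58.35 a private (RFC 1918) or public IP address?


RFC 1918 private ranges:
  10.0.0.0/8 (10.0.0.0 - 10.255.255.255)
  172.16.0.0/12 (172.16.0.0 - 172.31.255.255)
  192.168.0.0/16 (192.168.0.0 - 192.168.255.255)
Public (not in any RFC 1918 range)


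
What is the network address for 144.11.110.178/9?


IP:   10010000.00001011.01101110.10110010
Mask: 11111111.10000000.00000000.00000000
AND operation:
Net:  10010000.00000000.00000000.00000000
Network: 144.0.0.0/9


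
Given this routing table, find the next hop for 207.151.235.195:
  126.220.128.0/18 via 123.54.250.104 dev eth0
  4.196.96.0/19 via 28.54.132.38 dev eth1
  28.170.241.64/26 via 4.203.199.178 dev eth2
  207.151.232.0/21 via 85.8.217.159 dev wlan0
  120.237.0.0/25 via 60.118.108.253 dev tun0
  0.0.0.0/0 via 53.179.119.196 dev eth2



Longest prefix match for 207.151.235.195:
  /18 126.220.128.0: no
  /19 4.196.96.0: no
  /26 28.170.241.64: no
  /21 207.151.232.0: MATCH
  /25 120.237.0.0: no
  /0 0.0.0.0: MATCH
Selected: next-hop 85.8.217.159 via wlan0 (matched /21)


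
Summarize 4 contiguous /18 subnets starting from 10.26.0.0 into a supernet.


Original prefix: /18
Number of subnets: 4 = 2^2
New prefix = 18 - 2 = 16
Supernet: 10.26.0.0/16


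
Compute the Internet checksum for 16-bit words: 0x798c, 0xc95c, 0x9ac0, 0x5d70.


Sum all words (with carry folding):
+ 0x798c = 0x798c
+ 0xc95c = 0x42e9
+ 0x9ac0 = 0xdda9
+ 0x5d70 = 0x3b1a
One's complement: ~0x3b1a
Checksum = 0xc4e5


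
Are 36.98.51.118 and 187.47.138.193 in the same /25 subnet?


Mask: 255.255.255.128
36.98.51.118 AND mask = 36.98.51.0
187.47.138.193 AND mask = 187.47.138.128
No, different subnets (36.98.51.0 vs 187.47.138.128)


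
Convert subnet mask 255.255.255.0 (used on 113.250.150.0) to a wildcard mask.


Subnet mask: 255.255.255.0
Wildcard = 255.255.255.255 - subnet mask
255 - 255 = 0
255 - 255 = 0
255 - 255 = 0
255 - 0 = 255
Wildcard: 0.0.0.255


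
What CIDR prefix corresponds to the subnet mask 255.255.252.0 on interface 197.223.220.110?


Binary: 11111111.11111111.11111100.00000000
Count leading 1s
Prefix: /22


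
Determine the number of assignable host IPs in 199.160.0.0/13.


Host bits = 32 - 13 = 19
Total addresses = 2^19 = 524288
Usable = total - 2 (network and broadcast)
Usable hosts: 524286


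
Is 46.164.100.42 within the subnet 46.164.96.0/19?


Subnet network: 46.164.96.0
Test IP AND mask: 46.164.96.0
Yes, 46.164.100.42 is in 46.164.96.0/19


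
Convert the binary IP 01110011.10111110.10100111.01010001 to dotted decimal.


01110011 = 115
10111110 = 190
10100111 = 167
01010001 = 81
IP: 115.190.167.81


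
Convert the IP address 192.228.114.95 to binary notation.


192 = 11000000
228 = 11100100
114 = 01110010
95 = 01011111
Binary: 11000000.11100100.01110010.01011111


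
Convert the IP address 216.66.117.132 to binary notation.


216 = 11011000
66 = 01000010
117 = 01110101
132 = 10000100
Binary: 11011000.01000010.01110101.10000100


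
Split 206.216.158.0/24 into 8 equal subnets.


New prefix = 24 + 3 = 27
Each subnet has 32 addresses
  206.216.158.0/27
  206.216.158.32/27
  206.216.158.64/27
  206.216.158.96/27
  206.216.158.128/27
  206.216.158.160/27
  206.216.158.192/27
  206.216.158.224/27
Subnets: 206.216.158.0/27, 206.216.158.32/27, 206.216.158.64/27, 206.216.158.96/27, 206.216.158.128/27, 206.216.158.160/27, 206.216.158.192/27, 206.216.158.224/27


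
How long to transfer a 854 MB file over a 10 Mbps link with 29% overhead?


Effective throughput = 10 * (1 - 29/100) = 7.1 Mbps
File size in Mb = 854 * 8 = 6832 Mb
Time = 6832 / 7.1
Time = 962.2535 seconds


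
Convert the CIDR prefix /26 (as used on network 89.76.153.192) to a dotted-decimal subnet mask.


/26 means 26 network bits, 6 host bits
Binary: 11111111111111111111111111000000
Mask: 255.255.255.192


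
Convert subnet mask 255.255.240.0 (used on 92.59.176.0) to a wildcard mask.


Subnet mask: 255.255.240.0
Wildcard = 255.255.255.255 - subnet mask
255 - 255 = 0
255 - 255 = 0
255 - 240 = 15
255 - 0 = 255
Wildcard: 0.0.15.255


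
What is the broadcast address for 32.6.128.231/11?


Network: 32.0.0.0/11
Host bits = 21
Set all host bits to 1:
Broadcast: 32.31.255.255


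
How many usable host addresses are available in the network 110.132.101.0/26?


Host bits = 32 - 26 = 6
Total addresses = 2^6 = 64
Usable = total - 2 (network and broadcast)
Usable hosts: 62


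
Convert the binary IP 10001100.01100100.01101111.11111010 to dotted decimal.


10001100 = 140
01100100 = 100
01101111 = 111
11111010 = 250
IP: 140.100.111.250


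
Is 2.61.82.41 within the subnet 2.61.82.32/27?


Subnet network: 2.61.82.32
Test IP AND mask: 2.61.82.32
Yes, 2.61.82.41 is in 2.61.82.32/27


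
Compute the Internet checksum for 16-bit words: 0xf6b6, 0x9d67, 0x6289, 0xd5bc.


Sum all words (with carry folding):
+ 0xf6b6 = 0xf6b6
+ 0x9d67 = 0x941e
+ 0x6289 = 0xf6a7
+ 0xd5bc = 0xcc64
One's complement: ~0xcc64
Checksum = 0x339b


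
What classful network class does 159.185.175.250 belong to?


First octet: 159
Binary: 10011111
10xxxxxx -> Class B (128-191)
Class B, default mask 255.255.0.0 (/16)


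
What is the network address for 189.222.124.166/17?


IP:   10111101.11011110.01111100.10100110
Mask: 11111111.11111111.10000000.00000000
AND operation:
Net:  10111101.11011110.00000000.00000000
Network: 189.222.0.0/17


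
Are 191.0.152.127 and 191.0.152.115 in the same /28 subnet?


Mask: 255.255.255.240
191.0.152.127 AND mask = 191.0.152.112
191.0.152.115 AND mask = 191.0.152.112
Yes, same subnet (191.0.152.112)


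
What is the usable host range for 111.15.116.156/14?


Network: 111.12.0.0
Broadcast: 111.15.255.255
First usable = network + 1
Last usable = broadcast - 1
Range: 111.12.0.1 to 111.15.255.254


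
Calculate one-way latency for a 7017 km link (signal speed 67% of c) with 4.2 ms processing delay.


Speed = 0.67 * 3e5 km/s = 201000 km/s
Propagation delay = 7017 / 201000 = 0.0349 s = 34.9104 ms
Processing delay = 4.2 ms
Total one-way latency = 39.1104 ms


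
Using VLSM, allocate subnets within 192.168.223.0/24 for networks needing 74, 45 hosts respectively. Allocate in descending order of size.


74 hosts -> /25 (126 usable): 192.168.223.0/25
45 hosts -> /26 (62 usable): 192.168.223.128/26
Allocation: 192.168.223.0/25 (74 hosts, 126 usable); 192.168.223.128/26 (45 hosts, 62 usable)


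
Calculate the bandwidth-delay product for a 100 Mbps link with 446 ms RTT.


BDP = bandwidth * RTT
= 100 Mbps * 446 ms
= 100 * 1e6 * 446 / 1000 bits
= 44600000 bits
= 5575000 bytes
= 5444.3359 KB
BDP = 44600000 bits (5575000 bytes)


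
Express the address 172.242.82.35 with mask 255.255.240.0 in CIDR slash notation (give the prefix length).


Binary: 11111111.11111111.11110000.00000000
Count leading 1s
Prefix: /20


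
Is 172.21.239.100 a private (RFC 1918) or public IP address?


RFC 1918 private ranges:
  10.0.0.0/8 (10.0.0.0 - 10.255.255.255)
  172.16.0.0/12 (172.16.0.0 - 172.31.255.255)
  192.168.0.0/16 (192.168.0.0 - 192.168.255.255)
Private (in 172.16.0.0/12)


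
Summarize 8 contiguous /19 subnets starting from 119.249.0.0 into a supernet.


Original prefix: /19
Number of subnets: 8 = 2^3
New prefix = 19 - 3 = 16
Supernet: 119.249.0.0/16


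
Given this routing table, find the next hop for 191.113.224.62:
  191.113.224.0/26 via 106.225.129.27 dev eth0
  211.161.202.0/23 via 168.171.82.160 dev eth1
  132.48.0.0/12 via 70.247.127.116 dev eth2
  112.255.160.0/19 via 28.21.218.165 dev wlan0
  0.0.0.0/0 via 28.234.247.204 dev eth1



Longest prefix match for 191.113.224.62:
  /26 191.113.224.0: MATCH
  /23 211.161.202.0: no
  /12 132.48.0.0: no
  /19 112.255.160.0: no
  /0 0.0.0.0: MATCH
Selected: next-hop 106.225.129.27 via eth0 (matched /26)


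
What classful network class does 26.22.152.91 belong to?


First octet: 26
Binary: 00011010
0xxxxxxx -> Class A (1-126)
Class A, default mask 255.0.0.0 (/8)


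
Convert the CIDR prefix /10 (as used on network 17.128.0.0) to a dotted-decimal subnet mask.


/10 means 10 network bits, 22 host bits
Binary: 11111111110000000000000000000000
Mask: 255.192.0.0


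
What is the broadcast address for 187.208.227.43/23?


Network: 187.208.226.0/23
Host bits = 9
Set all host bits to 1:
Broadcast: 187.208.227.255


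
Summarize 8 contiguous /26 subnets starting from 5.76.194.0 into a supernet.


Original prefix: /26
Number of subnets: 8 = 2^3
New prefix = 26 - 3 = 23
Supernet: 5.76.194.0/23


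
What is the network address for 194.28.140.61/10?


IP:   11000010.00011100.10001100.00111101
Mask: 11111111.11000000.00000000.00000000
AND operation:
Net:  11000010.00000000.00000000.00000000
Network: 194.0.0.0/10


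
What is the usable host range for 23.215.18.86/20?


Network: 23.215.16.0
Broadcast: 23.215.31.255
First usable = network + 1
Last usable = broadcast - 1
Range: 23.215.16.1 to 23.215.31.254


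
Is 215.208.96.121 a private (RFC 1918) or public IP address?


RFC 1918 private ranges:
  10.0.0.0/8 (10.0.0.0 - 10.255.255.255)
  172.16.0.0/12 (172.16.0.0 - 172.31.255.255)
  192.168.0.0/16 (192.168.0.0 - 192.168.255.255)
Public (not in any RFC 1918 range)


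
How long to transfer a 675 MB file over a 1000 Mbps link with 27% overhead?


Effective throughput = 1000 * (1 - 27/100) = 730 Mbps
File size in Mb = 675 * 8 = 5400 Mb
Time = 5400 / 730
Time = 7.3973 seconds


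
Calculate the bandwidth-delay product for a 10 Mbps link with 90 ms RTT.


BDP = bandwidth * RTT
= 10 Mbps * 90 ms
= 10 * 1e6 * 90 / 1000 bits
= 900000 bits
= 112500 bytes
= 109.8633 KB
BDP = 900000 bits (112500 bytes)


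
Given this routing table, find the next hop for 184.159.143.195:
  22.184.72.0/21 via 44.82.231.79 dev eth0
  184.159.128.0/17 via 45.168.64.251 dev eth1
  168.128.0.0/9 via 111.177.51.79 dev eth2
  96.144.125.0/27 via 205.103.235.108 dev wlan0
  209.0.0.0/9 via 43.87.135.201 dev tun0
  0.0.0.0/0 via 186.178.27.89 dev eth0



Longest prefix match for 184.159.143.195:
  /21 22.184.72.0: no
  /17 184.159.128.0: MATCH
  /9 168.128.0.0: no
  /27 96.144.125.0: no
  /9 209.0.0.0: no
  /0 0.0.0.0: MATCH
Selected: next-hop 45.168.64.251 via eth1 (matched /17)


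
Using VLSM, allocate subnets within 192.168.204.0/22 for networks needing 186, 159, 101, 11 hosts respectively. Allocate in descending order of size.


186 hosts -> /24 (254 usable): 192.168.204.0/24
159 hosts -> /24 (254 usable): 192.168.205.0/24
101 hosts -> /25 (126 usable): 192.168.206.0/25
11 hosts -> /28 (14 usable): 192.168.206.128/28
Allocation: 192.168.204.0/24 (186 hosts, 254 usable); 192.168.205.0/24 (159 hosts, 254 usable); 192.168.206.0/25 (101 hosts, 126 usable); 192.168.206.128/28 (11 hosts, 14 usable)


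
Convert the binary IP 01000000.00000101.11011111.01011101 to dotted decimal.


01000000 = 64
00000101 = 5
11011111 = 223
01011101 = 93
IP: 64.5.223.93


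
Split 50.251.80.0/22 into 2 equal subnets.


New prefix = 22 + 1 = 23
Each subnet has 512 addresses
  50.251.80.0/23
  50.251.82.0/23
Subnets: 50.251.80.0/23, 50.251.82.0/23


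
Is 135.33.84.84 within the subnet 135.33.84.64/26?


Subnet network: 135.33.84.64
Test IP AND mask: 135.33.84.64
Yes, 135.33.84.84 is in 135.33.84.64/26


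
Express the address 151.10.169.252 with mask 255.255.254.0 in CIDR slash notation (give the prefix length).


Binary: 11111111.11111111.11111110.00000000
Count leading 1s
Prefix: /23


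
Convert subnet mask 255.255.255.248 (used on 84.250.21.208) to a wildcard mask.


Subnet mask: 255.255.255.248
Wildcard = 255.255.255.255 - subnet mask
255 - 255 = 0
255 - 255 = 0
255 - 255 = 0
255 - 248 = 7
Wildcard: 0.0.0.7


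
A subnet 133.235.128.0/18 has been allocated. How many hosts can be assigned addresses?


Host bits = 32 - 18 = 14
Total addresses = 2^14 = 16384
Usable = total - 2 (network and broadcast)
Usable hosts: 16382


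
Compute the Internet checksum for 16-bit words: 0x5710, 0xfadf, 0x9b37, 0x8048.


Sum all words (with carry folding):
+ 0x5710 = 0x5710
+ 0xfadf = 0x51f0
+ 0x9b37 = 0xed27
+ 0x8048 = 0x6d70
One's complement: ~0x6d70
Checksum = 0x928f


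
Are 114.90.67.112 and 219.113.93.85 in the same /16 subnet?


Mask: 255.255.0.0
114.90.67.112 AND mask = 114.90.0.0
219.113.93.85 AND mask = 219.113.0.0
No, different subnets (114.90.0.0 vs 219.113.0.0)


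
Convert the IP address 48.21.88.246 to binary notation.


48 = 00110000
21 = 00010101
88 = 01011000
246 = 11110110
Binary: 00110000.00010101.01011000.11110110


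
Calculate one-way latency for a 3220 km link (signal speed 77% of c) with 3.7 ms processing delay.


Speed = 0.77 * 3e5 km/s = 231000 km/s
Propagation delay = 3220 / 231000 = 0.0139 s = 13.9394 ms
Processing delay = 3.7 ms
Total one-way latency = 17.6394 ms


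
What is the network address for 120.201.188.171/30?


IP:   01111000.11001001.10111100.10101011
Mask: 11111111.11111111.11111111.11111100
AND operation:
Net:  01111000.11001001.10111100.10101000
Network: 120.201.188.168/30


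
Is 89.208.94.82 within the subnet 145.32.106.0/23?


Subnet network: 145.32.106.0
Test IP AND mask: 89.208.94.0
No, 89.208.94.82 is not in 145.32.106.0/23


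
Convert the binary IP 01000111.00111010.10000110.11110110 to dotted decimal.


01000111 = 71
00111010 = 58
10000110 = 134
11110110 = 246
IP: 71.58.134.246


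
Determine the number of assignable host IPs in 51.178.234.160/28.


Host bits = 32 - 28 = 4
Total addresses = 2^4 = 16
Usable = total - 2 (network and broadcast)
Usable hosts: 14


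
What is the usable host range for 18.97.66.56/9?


Network: 18.0.0.0
Broadcast: 18.127.255.255
First usable = network + 1
Last usable = broadcast - 1
Range: 18.0.0.1 to 18.127.255.254


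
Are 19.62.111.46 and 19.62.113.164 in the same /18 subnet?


Mask: 255.255.192.0
19.62.111.46 AND mask = 19.62.64.0
19.62.113.164 AND mask = 19.62.64.0
Yes, same subnet (19.62.64.0)


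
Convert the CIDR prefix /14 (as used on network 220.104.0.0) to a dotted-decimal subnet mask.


/14 means 14 network bits, 18 host bits
Binary: 11111111111111000000000000000000
Mask: 255.252.0.0


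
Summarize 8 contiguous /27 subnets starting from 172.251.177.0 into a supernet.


Original prefix: /27
Number of subnets: 8 = 2^3
New prefix = 27 - 3 = 24
Supernet: 172.251.177.0/24


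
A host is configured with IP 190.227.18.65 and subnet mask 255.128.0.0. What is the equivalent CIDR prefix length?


Binary: 11111111.10000000.00000000.00000000
Count leading 1s
Prefix: /9


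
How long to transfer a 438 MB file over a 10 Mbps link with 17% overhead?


Effective throughput = 10 * (1 - 17/100) = 8.3 Mbps
File size in Mb = 438 * 8 = 3504 Mb
Time = 3504 / 8.3
Time = 422.1687 seconds


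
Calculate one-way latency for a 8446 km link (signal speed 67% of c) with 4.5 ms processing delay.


Speed = 0.67 * 3e5 km/s = 201000 km/s
Propagation delay = 8446 / 201000 = 0.042 s = 42.0199 ms
Processing delay = 4.5 ms
Total one-way latency = 46.5199 ms


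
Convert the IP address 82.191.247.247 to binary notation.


82 = 01010010
191 = 10111111
247 = 11110111
247 = 11110111
Binary: 01010010.10111111.11110111.11110111


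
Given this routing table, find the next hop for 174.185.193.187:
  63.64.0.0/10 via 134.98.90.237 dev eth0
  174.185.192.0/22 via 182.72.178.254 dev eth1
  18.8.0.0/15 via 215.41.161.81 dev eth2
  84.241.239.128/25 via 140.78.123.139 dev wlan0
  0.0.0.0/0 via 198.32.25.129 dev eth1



Longest prefix match for 174.185.193.187:
  /10 63.64.0.0: no
  /22 174.185.192.0: MATCH
  /15 18.8.0.0: no
  /25 84.241.239.128: no
  /0 0.0.0.0: MATCH
Selected: next-hop 182.72.178.254 via eth1 (matched /22)


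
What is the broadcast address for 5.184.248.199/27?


Network: 5.184.248.192/27
Host bits = 5
Set all host bits to 1:
Broadcast: 5.184.248.223


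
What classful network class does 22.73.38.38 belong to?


First octet: 22
Binary: 00010110
0xxxxxxx -> Class A (1-126)
Class A, default mask 255.0.0.0 (/8)


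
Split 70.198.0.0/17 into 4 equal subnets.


New prefix = 17 + 2 = 19
Each subnet has 8192 addresses
  70.198.0.0/19
  70.198.32.0/19
  70.198.64.0/19
  70.198.96.0/19
Subnets: 70.198.0.0/19, 70.198.32.0/19, 70.198.64.0/19, 70.198.96.0/19


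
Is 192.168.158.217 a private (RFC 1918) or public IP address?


RFC 1918 private ranges:
  10.0.0.0/8 (10.0.0.0 - 10.255.255.255)
  172.16.0.0/12 (172.16.0.0 - 172.31.255.255)
  192.168.0.0/16 (192.168.0.0 - 192.168.255.255)
Private (in 192.168.0.0/16)


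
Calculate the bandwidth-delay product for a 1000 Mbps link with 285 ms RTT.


BDP = bandwidth * RTT
= 1000 Mbps * 285 ms
= 1000 * 1e6 * 285 / 1000 bits
= 285000000 bits
= 35625000 bytes
= 34790.0391 KB
BDP = 285000000 bits (35625000 bytes)


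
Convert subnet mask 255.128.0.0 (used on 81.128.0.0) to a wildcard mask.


Subnet mask: 255.128.0.0
Wildcard = 255.255.255.255 - subnet mask
255 - 255 = 0
255 - 128 = 127
255 - 0 = 255
255 - 0 = 255
Wildcard: 0.127.255.255


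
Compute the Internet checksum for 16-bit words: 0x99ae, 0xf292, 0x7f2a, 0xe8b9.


Sum all words (with carry folding):
+ 0x99ae = 0x99ae
+ 0xf292 = 0x8c41
+ 0x7f2a = 0x0b6c
+ 0xe8b9 = 0xf425
One's complement: ~0xf425
Checksum = 0x0bda


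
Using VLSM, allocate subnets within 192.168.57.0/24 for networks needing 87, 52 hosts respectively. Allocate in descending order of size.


87 hosts -> /25 (126 usable): 192.168.57.0/25
52 hosts -> /26 (62 usable): 192.168.57.128/26
Allocation: 192.168.57.0/25 (87 hosts, 126 usable); 192.168.57.128/26 (52 hosts, 62 usable)


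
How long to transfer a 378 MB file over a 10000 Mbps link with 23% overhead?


Effective throughput = 10000 * (1 - 23/100) = 7700 Mbps
File size in Mb = 378 * 8 = 3024 Mb
Time = 3024 / 7700
Time = 0.3927 seconds


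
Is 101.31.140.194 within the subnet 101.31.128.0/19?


Subnet network: 101.31.128.0
Test IP AND mask: 101.31.128.0
Yes, 101.31.140.194 is in 101.31.128.0/19


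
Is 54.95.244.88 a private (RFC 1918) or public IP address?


RFC 1918 private ranges:
  10.0.0.0/8 (10.0.0.0 - 10.255.255.255)
  172.16.0.0/12 (172.16.0.0 - 172.31.255.255)
  192.168.0.0/16 (192.168.0.0 - 192.168.255.255)
Public (not in any RFC 1918 range)


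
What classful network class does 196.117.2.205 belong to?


First octet: 196
Binary: 11000100
110xxxxx -> Class C (192-223)
Class C, default mask 255.255.255.0 (/24)


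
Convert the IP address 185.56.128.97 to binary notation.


185 = 10111001
56 = 00111000
128 = 10000000
97 = 01100001
Binary: 10111001.00111000.10000000.01100001


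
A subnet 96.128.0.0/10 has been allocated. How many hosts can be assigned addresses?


Host bits = 32 - 10 = 22
Total addresses = 2^22 = 4194304
Usable = total - 2 (network and broadcast)
Usable hosts: 4194302


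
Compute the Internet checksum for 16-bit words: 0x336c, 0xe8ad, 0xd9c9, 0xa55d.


Sum all words (with carry folding):
+ 0x336c = 0x336c
+ 0xe8ad = 0x1c1a
+ 0xd9c9 = 0xf5e3
+ 0xa55d = 0x9b41
One's complement: ~0x9b41
Checksum = 0x64be


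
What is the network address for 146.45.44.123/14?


IP:   10010010.00101101.00101100.01111011
Mask: 11111111.11111100.00000000.00000000
AND operation:
Net:  10010010.00101100.00000000.00000000
Network: 146.44.0.0/14


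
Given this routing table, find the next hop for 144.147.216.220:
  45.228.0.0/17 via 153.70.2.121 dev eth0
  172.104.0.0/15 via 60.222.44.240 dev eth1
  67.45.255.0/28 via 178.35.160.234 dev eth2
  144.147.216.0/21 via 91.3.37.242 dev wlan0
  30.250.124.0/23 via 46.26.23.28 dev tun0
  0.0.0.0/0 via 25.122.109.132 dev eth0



Longest prefix match for 144.147.216.220:
  /17 45.228.0.0: no
  /15 172.104.0.0: no
  /28 67.45.255.0: no
  /21 144.147.216.0: MATCH
  /23 30.250.124.0: no
  /0 0.0.0.0: MATCH
Selected: next-hop 91.3.37.242 via wlan0 (matched /21)


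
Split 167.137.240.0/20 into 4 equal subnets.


New prefix = 20 + 2 = 22
Each subnet has 1024 addresses
  167.137.240.0/22
  167.137.244.0/22
  167.137.248.0/22
  167.137.252.0/22
Subnets: 167.137.240.0/22, 167.137.244.0/22, 167.137.248.0/22, 167.137.252.0/22


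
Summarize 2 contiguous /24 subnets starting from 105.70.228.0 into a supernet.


Original prefix: /24
Number of subnets: 2 = 2^1
New prefix = 24 - 1 = 23
Supernet: 105.70.228.0/23


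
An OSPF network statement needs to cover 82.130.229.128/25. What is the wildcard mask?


Subnet mask: 255.255.255.128
Wildcard = 255.255.255.255 - subnet mask
255 - 255 = 0
255 - 255 = 0
255 - 255 = 0
255 - 128 = 127
Wildcard: 0.0.0.127


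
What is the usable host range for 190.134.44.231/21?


Network: 190.134.40.0
Broadcast: 190.134.47.255
First usable = network + 1
Last usable = broadcast - 1
Range: 190.134.40.1 to 190.134.47.254


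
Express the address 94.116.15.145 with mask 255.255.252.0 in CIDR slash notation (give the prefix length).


Binary: 11111111.11111111.11111100.00000000
Count leading 1s
Prefix: /22


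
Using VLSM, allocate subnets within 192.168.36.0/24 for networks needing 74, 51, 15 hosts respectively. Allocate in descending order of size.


74 hosts -> /25 (126 usable): 192.168.36.0/25
51 hosts -> /26 (62 usable): 192.168.36.128/26
15 hosts -> /27 (30 usable): 192.168.36.192/27
Allocation: 192.168.36.0/25 (74 hosts, 126 usable); 192.168.36.128/26 (51 hosts, 62 usable); 192.168.36.192/27 (15 hosts, 30 usable)


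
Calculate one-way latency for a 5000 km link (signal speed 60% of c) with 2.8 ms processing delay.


Speed = 0.6 * 3e5 km/s = 180000 km/s
Propagation delay = 5000 / 180000 = 0.0278 s = 27.7778 ms
Processing delay = 2.8 ms
Total one-way latency = 30.5778 ms


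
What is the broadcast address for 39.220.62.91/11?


Network: 39.192.0.0/11
Host bits = 21
Set all host bits to 1:
Broadcast: 39.223.255.255


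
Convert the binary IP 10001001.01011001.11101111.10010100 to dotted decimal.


10001001 = 137
01011001 = 89
11101111 = 239
10010100 = 148
IP: 137.89.239.148


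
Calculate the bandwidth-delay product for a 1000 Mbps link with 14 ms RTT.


BDP = bandwidth * RTT
= 1000 Mbps * 14 ms
= 1000 * 1e6 * 14 / 1000 bits
= 14000000 bits
= 1750000 bytes
= 1708.9844 KB
BDP = 14000000 bits (1750000 bytes)


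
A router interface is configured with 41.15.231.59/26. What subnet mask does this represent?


/26 means 26 network bits, 6 host bits
Binary: 11111111111111111111111111000000
Mask: 255.255.255.192


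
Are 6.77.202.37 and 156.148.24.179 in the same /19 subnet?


Mask: 255.255.224.0
6.77.202.37 AND mask = 6.77.192.0
156.148.24.179 AND mask = 156.148.0.0
No, different subnets (6.77.192.0 vs 156.148.0.0)


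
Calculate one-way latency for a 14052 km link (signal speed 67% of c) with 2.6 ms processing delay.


Speed = 0.67 * 3e5 km/s = 201000 km/s
Propagation delay = 14052 / 201000 = 0.0699 s = 69.9104 ms
Processing delay = 2.6 ms
Total one-way latency = 72.5104 ms


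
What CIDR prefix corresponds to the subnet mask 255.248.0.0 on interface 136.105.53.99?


Binary: 11111111.11111000.00000000.00000000
Count leading 1s
Prefix: /13


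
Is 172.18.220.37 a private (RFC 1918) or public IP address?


RFC 1918 private ranges:
  10.0.0.0/8 (10.0.0.0 - 10.255.255.255)
  172.16.0.0/12 (172.16.0.0 - 172.31.255.255)
  192.168.0.0/16 (192.168.0.0 - 192.168.255.255)
Private (in 172.16.0.0/12)


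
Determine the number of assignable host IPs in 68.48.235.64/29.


Host bits = 32 - 29 = 3
Total addresses = 2^3 = 8
Usable = total - 2 (network and broadcast)
Usable hosts: 6


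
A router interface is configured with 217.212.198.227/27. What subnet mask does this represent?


/27 means 27 network bits, 5 host bits
Binary: 11111111111111111111111111100000
Mask: 255.255.255.224


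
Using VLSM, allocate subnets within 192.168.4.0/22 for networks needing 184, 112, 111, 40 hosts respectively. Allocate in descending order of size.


184 hosts -> /24 (254 usable): 192.168.4.0/24
112 hosts -> /25 (126 usable): 192.168.5.0/25
111 hosts -> /25 (126 usable): 192.168.5.128/25
40 hosts -> /26 (62 usable): 192.168.6.0/26
Allocation: 192.168.4.0/24 (184 hosts, 254 usable); 192.168.5.0/25 (112 hosts, 126 usable); 192.168.5.128/25 (111 hosts, 126 usable); 192.168.6.0/26 (40 hosts, 62 usable)


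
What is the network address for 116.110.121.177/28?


IP:   01110100.01101110.01111001.10110001
Mask: 11111111.11111111.11111111.11110000
AND operation:
Net:  01110100.01101110.01111001.10110000
Network: 116.110.121.176/28
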